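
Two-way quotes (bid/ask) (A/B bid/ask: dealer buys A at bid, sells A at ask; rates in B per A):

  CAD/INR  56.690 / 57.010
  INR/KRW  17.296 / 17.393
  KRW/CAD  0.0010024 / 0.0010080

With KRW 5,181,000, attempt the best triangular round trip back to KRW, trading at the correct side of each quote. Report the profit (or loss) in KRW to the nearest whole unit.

Best loop KRW → INR → CAD → KRW:
KRW 5,181,000 ÷ 17.393 (buy INR at ask) = INR 297,878.46
INR 297,878.46 ÷ 57.010 (buy CAD at ask) = CAD 5,225.02
CAD 5,225.02 ÷ 0.0010080 (buy KRW at ask) = KRW 5,183,553

Net profit: KRW 2,553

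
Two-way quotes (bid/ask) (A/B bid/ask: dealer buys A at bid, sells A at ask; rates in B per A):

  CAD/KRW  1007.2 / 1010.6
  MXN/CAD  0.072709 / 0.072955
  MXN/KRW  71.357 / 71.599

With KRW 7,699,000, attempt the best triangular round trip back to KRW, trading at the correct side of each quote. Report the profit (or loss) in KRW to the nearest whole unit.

Best loop KRW → MXN → CAD → KRW:
KRW 7,699,000 ÷ 71.599 (buy MXN at ask) = MXN 107,529.43
MXN 107,529.43 × 0.072709 (sell MXN at bid) = CAD 7,818.36
CAD 7,818.36 × 1007.2 (sell CAD at bid) = KRW 7,874,650

Net profit: KRW 175,650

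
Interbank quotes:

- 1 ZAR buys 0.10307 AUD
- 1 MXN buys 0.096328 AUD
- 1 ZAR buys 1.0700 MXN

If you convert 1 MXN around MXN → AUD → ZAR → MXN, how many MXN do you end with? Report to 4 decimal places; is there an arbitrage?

Around MXN → AUD → ZAR → MXN: 1 × 0.096328 ÷ 0.10307 × 1.0700 = 1.000009
Product ≈ 1 (deviation 0.001%, within rounding noise).

1.0000 (no arbitrage)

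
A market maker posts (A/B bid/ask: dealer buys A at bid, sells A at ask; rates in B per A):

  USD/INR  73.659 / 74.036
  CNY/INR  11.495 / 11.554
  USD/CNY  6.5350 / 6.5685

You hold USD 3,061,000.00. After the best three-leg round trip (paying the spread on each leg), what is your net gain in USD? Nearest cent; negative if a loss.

Best loop USD → CNY → INR → USD:
USD 3,061,000.00 × 6.5350 (sell USD at bid) = CNY 20,003,635.00
CNY 20,003,635.00 × 11.495 (sell CNY at bid) = INR 229,941,784.32
INR 229,941,784.32 ÷ 74.036 (buy USD at ask) = USD 3,105,810.47

Net profit: USD 44,810.47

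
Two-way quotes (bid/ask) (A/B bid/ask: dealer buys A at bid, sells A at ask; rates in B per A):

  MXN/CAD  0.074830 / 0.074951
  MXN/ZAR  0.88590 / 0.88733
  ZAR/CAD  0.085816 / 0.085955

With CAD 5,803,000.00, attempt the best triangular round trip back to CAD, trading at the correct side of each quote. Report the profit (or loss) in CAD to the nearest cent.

Net profit: CAD 83,106.40

Best loop CAD → MXN → ZAR → CAD:
CAD 5,803,000.00 ÷ 0.074951 (buy MXN at ask) = MXN 77,423,916.96
MXN 77,423,916.96 × 0.88590 (sell MXN at bid) = ZAR 68,589,848.03
ZAR 68,589,848.03 × 0.085816 (sell ZAR at bid) = CAD 5,886,106.40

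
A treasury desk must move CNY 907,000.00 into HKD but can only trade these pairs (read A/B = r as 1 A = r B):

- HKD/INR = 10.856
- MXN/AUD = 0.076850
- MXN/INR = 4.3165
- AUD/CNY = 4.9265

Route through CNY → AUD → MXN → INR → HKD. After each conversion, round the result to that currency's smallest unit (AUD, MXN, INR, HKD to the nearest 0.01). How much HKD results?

CNY 907,000.00 ÷ 4.9265 = AUD 184,106.36
AUD 184,106.36 ÷ 0.076850 = MXN 2,395,658.56
MXN 2,395,658.56 × 4.3165 = INR 10,340,860.17
INR 10,340,860.17 ÷ 10.856 = HKD 952,547.92

HKD 952,547.92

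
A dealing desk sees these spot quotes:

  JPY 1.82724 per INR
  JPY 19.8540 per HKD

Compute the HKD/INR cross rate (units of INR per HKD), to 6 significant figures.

HKD/INR = 10.8656

1 HKD × 19.8540 = 19.854 JPY
19.854 JPY ÷ 1.82724 = 10.8656 INR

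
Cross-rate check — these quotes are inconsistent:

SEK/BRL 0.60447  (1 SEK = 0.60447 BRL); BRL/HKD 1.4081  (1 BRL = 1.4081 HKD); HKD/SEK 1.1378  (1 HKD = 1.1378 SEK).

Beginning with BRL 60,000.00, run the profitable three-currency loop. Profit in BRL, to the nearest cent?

Profitable loop is BRL → SEK → HKD → BRL:
BRL 60,000.00 ÷ 0.60447 = SEK 99,260.51
SEK 99,260.51 ÷ 1.1378 = HKD 87,238.98
HKD 87,238.98 ÷ 1.4081 = BRL 61,955.10
Profit = BRL 61,955.10 − BRL 60,000.00

Profit: BRL 1,955.10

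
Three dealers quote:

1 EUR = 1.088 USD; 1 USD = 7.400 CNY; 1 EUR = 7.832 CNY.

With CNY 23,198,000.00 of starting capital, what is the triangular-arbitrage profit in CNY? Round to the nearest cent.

Profitable loop is CNY → EUR → USD → CNY:
CNY 23,198,000.00 ÷ 7.832 = EUR 2,961,950.97
EUR 2,961,950.97 × 1.088 = USD 3,222,602.66
USD 3,222,602.66 × 7.400 = CNY 23,847,259.65
Profit = CNY 23,847,259.65 − CNY 23,198,000.00

Profit: CNY 649,259.65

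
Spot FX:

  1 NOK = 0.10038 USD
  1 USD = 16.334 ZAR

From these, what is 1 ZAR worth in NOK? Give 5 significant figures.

1 ZAR ÷ 16.334 = 0.061222 USD
0.061222 USD ÷ 0.10038 = 0.609902 NOK

ZAR/NOK = 0.60990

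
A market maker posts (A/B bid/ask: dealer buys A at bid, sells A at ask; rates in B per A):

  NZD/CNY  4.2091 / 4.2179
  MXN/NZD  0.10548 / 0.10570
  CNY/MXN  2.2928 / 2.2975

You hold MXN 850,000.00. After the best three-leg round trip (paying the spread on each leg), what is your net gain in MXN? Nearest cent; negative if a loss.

Net profit: MXN 15,255.69

Best loop MXN → NZD → CNY → MXN:
MXN 850,000.00 × 0.10548 (sell MXN at bid) = NZD 89,658.00
NZD 89,658.00 × 4.2091 (sell NZD at bid) = CNY 377,379.49
CNY 377,379.49 × 2.2928 (sell CNY at bid) = MXN 865,255.69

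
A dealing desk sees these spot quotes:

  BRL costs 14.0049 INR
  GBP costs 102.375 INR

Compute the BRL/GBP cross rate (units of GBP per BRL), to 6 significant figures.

1 BRL × 14.0049 = 14.0049 INR
14.0049 INR ÷ 102.375 = 0.1368 GBP

BRL/GBP = 0.136800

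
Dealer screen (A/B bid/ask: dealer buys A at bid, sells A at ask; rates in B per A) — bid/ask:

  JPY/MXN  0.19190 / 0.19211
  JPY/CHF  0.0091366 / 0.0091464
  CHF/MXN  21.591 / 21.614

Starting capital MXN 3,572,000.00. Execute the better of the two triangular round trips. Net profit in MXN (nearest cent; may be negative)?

Net profit: MXN 95,911.49

Best loop MXN → JPY → CHF → MXN:
MXN 3,572,000.00 ÷ 0.19211 (buy JPY at ask) = JPY 18,593,514
JPY 18,593,514 × 0.0091366 (sell JPY at bid) = CHF 169,881.50
CHF 169,881.50 × 21.591 (sell CHF at bid) = MXN 3,667,911.49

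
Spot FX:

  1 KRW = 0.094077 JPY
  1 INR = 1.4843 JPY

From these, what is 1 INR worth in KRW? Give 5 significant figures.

INR/KRW = 15.778

1 INR × 1.4843 = 1.4843 JPY
1.4843 JPY ÷ 0.094077 = 15.7775 KRW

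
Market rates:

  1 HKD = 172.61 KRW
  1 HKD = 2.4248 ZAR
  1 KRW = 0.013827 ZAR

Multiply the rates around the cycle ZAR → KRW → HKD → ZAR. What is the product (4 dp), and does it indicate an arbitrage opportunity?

1.0160 (arbitrage exists)

Around ZAR → KRW → HKD → ZAR: 1 ÷ 0.013827 ÷ 172.61 × 2.4248 = 1.015973
Product > 1; profitable direction is ZAR → KRW → HKD → ZAR.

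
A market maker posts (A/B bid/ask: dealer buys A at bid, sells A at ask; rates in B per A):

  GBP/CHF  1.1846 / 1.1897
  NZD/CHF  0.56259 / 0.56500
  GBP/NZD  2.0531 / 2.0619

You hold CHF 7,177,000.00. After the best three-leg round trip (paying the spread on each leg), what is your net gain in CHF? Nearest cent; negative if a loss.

Net profit: CHF 120,912.10

Best loop CHF → NZD → GBP → CHF:
CHF 7,177,000.00 ÷ 0.56500 (buy NZD at ask) = NZD 12,702,654.87
NZD 12,702,654.87 ÷ 2.0619 (buy GBP at ask) = GBP 6,160,655.16
GBP 6,160,655.16 × 1.1846 (sell GBP at bid) = CHF 7,297,912.10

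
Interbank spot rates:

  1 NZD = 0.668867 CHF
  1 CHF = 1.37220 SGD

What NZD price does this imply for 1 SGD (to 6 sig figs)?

1 SGD ÷ 1.37220 = 0.728757 CHF
0.728757 CHF ÷ 0.668867 = 1.08954 NZD

SGD/NZD = 1.08954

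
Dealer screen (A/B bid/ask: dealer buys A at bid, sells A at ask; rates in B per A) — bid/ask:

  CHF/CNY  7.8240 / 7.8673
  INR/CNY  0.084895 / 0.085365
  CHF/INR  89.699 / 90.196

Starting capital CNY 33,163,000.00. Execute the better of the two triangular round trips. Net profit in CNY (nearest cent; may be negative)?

Net profit: CNY 535,884.89

Best loop CNY → INR → CHF → CNY:
CNY 33,163,000.00 ÷ 0.085365 (buy INR at ask) = INR 388,484,741.99
INR 388,484,741.99 ÷ 90.196 (buy CHF at ask) = CHF 4,307,117.19
CHF 4,307,117.19 × 7.8240 (sell CHF at bid) = CNY 33,698,884.89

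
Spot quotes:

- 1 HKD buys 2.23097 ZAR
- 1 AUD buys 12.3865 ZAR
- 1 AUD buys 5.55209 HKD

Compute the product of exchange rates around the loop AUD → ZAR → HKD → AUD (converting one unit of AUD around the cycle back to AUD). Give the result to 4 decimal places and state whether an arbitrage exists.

Around AUD → ZAR → HKD → AUD: 1 × 12.3865 ÷ 2.23097 ÷ 5.55209 = 0.999996
Product ≈ 1 (deviation 0.000%, within rounding noise).

1.0000 (no arbitrage)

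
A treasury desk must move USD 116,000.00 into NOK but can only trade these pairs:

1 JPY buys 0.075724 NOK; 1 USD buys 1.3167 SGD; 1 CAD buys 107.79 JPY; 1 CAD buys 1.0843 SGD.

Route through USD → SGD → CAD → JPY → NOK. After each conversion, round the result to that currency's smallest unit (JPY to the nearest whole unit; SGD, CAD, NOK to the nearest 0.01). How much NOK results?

USD 116,000.00 × 1.3167 = SGD 152,737.20
SGD 152,737.20 ÷ 1.0843 = CAD 140,862.49
CAD 140,862.49 × 107.79 = JPY 15,183,568
JPY 15,183,568 × 0.075724 = NOK 1,149,760.50

NOK 1,149,760.50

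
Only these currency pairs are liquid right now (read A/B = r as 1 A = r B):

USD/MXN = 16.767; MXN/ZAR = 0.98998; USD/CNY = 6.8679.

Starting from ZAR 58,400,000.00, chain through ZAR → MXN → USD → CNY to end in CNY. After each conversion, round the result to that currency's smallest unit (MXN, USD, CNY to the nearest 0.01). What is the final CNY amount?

CNY 24,163,232.09

ZAR 58,400,000.00 ÷ 0.98998 = MXN 58,991,090.73
MXN 58,991,090.73 ÷ 16.767 = USD 3,518,285.37
USD 3,518,285.37 × 6.8679 = CNY 24,163,232.09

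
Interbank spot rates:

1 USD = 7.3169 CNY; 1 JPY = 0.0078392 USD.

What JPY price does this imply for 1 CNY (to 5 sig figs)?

1 CNY ÷ 7.3169 = 0.13667 USD
0.13667 USD ÷ 0.0078392 = 17.4342 JPY

CNY/JPY = 17.434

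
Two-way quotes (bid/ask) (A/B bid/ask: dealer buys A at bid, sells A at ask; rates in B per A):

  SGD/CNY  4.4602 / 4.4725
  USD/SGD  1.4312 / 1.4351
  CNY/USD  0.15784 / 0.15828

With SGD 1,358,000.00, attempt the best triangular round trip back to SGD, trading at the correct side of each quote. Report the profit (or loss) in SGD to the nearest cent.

Best loop SGD → CNY → USD → SGD:
SGD 1,358,000.00 × 4.4602 (sell SGD at bid) = CNY 6,056,951.60
CNY 6,056,951.60 × 0.15784 (sell CNY at bid) = USD 956,029.24
USD 956,029.24 × 1.4312 (sell USD at bid) = SGD 1,368,269.05

Net profit: SGD 10,269.05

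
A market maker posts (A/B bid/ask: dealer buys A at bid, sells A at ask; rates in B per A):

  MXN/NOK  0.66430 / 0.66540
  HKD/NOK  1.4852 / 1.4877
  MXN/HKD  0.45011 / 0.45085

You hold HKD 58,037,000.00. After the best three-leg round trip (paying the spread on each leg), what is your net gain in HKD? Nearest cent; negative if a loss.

Net profit: HKD 270,679.89

Best loop HKD → NOK → MXN → HKD:
HKD 58,037,000.00 × 1.4852 (sell HKD at bid) = NOK 86,196,552.40
NOK 86,196,552.40 ÷ 0.66540 (buy MXN at ask) = MXN 129,540,956.42
MXN 129,540,956.42 × 0.45011 (sell MXN at bid) = HKD 58,307,679.89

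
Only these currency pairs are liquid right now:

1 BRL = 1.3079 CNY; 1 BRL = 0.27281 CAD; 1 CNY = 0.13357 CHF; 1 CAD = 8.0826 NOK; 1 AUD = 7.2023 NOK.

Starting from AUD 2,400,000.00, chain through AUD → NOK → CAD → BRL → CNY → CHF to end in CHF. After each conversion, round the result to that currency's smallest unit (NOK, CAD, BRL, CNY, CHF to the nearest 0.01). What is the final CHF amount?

AUD 2,400,000.00 × 7.2023 = NOK 17,285,520.00
NOK 17,285,520.00 ÷ 8.0826 = CAD 2,138,608.86
CAD 2,138,608.86 ÷ 0.27281 = BRL 7,839,187.93
BRL 7,839,187.93 × 1.3079 = CNY 10,252,873.89
CNY 10,252,873.89 × 0.13357 = CHF 1,369,476.37

CHF 1,369,476.37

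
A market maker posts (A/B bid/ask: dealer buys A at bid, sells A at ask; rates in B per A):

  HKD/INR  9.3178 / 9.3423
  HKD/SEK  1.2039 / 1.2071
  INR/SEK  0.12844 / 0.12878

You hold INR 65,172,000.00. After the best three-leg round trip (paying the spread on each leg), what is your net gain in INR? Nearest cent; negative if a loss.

Net profit: INR 43,260.49

Best loop INR → HKD → SEK → INR:
INR 65,172,000.00 ÷ 9.3423 (buy HKD at ask) = HKD 6,976,012.33
HKD 6,976,012.33 × 1.2039 (sell HKD at bid) = SEK 8,398,421.25
SEK 8,398,421.25 ÷ 0.12878 (buy INR at ask) = INR 65,215,260.49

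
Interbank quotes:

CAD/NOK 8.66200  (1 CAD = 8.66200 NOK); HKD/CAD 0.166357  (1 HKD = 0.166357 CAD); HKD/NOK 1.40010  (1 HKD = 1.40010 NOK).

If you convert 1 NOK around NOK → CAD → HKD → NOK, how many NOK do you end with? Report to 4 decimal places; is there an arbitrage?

0.9716 (arbitrage exists)

Around NOK → CAD → HKD → NOK: 1 ÷ 8.66200 ÷ 0.166357 × 1.40010 = 0.971627
Product < 1; profitable direction is NOK → HKD → CAD → NOK.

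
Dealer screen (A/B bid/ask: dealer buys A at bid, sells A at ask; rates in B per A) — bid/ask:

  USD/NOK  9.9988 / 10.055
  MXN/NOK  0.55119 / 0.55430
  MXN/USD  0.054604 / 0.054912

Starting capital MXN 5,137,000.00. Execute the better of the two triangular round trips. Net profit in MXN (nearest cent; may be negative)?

Net result: MXN -8,840.10 (no profitable arbitrage after spreads)

Best loop MXN → NOK → USD → MXN:
MXN 5,137,000.00 × 0.55119 (sell MXN at bid) = NOK 2,831,463.03
NOK 2,831,463.03 ÷ 10.055 (buy USD at ask) = USD 281,597.52
USD 281,597.52 ÷ 0.054912 (buy MXN at ask) = MXN 5,128,159.90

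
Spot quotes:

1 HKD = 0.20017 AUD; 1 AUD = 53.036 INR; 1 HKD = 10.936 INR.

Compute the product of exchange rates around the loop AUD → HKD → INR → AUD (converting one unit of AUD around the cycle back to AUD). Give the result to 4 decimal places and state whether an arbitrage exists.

Around AUD → HKD → INR → AUD: 1 ÷ 0.20017 × 10.936 ÷ 53.036 = 1.030122
Product > 1; profitable direction is AUD → HKD → INR → AUD.

1.0301 (arbitrage exists)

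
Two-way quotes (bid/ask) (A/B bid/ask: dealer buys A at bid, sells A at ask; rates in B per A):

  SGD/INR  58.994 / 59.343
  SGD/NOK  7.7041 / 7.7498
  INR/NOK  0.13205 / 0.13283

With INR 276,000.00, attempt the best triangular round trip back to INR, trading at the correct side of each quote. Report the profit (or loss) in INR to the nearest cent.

Net profit: INR 1,437.29

Best loop INR → NOK → SGD → INR:
INR 276,000.00 × 0.13205 (sell INR at bid) = NOK 36,445.80
NOK 36,445.80 ÷ 7.7498 (buy SGD at ask) = SGD 4,702.81
SGD 4,702.81 × 58.994 (sell SGD at bid) = INR 277,437.29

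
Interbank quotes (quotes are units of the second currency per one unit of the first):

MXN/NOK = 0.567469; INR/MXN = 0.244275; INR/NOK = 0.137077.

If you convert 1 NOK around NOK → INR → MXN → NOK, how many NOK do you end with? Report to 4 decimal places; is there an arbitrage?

Around NOK → INR → MXN → NOK: 1 ÷ 0.137077 × 0.244275 × 0.567469 = 1.011245
Product > 1; profitable direction is NOK → INR → MXN → NOK.

1.0112 (arbitrage exists)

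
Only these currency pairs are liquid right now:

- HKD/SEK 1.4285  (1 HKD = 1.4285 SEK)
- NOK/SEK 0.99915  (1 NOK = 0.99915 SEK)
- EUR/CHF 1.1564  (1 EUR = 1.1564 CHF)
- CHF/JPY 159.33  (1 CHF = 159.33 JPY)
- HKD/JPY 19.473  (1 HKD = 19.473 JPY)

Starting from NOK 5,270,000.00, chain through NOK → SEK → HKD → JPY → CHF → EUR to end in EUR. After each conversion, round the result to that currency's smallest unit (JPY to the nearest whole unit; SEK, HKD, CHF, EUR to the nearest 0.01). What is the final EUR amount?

NOK 5,270,000.00 × 0.99915 = SEK 5,265,520.50
SEK 5,265,520.50 ÷ 1.4285 = HKD 3,686,048.65
HKD 3,686,048.65 × 19.473 = JPY 71,778,425
JPY 71,778,425 ÷ 159.33 = CHF 450,501.63
CHF 450,501.63 ÷ 1.1564 = EUR 389,572.49

EUR 389,572.49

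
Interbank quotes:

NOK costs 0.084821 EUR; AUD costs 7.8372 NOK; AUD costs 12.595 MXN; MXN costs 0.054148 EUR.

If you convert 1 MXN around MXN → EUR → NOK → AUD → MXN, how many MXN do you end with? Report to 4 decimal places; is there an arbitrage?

1.0259 (arbitrage exists)

Around MXN → EUR → NOK → AUD → MXN: 1 × 0.054148 ÷ 0.084821 ÷ 7.8372 × 12.595 = 1.025927
Product > 1; profitable direction is MXN → EUR → NOK → AUD → MXN.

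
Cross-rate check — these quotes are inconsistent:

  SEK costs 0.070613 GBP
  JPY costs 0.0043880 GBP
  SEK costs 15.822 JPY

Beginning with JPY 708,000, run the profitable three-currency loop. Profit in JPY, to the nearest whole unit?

Profitable loop is JPY → SEK → GBP → JPY:
JPY 708,000 ÷ 15.822 = SEK 44,747.82
SEK 44,747.82 × 0.070613 = GBP 3,159.78
GBP 3,159.78 ÷ 0.0043880 = JPY 720,095
Profit = JPY 720,095 − JPY 708,000

Profit: JPY 12,095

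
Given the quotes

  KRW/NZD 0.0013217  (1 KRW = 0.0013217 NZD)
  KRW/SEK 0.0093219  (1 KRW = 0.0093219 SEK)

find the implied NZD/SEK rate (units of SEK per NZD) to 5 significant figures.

NZD/SEK = 7.0530

1 NZD ÷ 0.0013217 = 756.601 KRW
756.601 KRW × 0.0093219 = 7.05296 SEK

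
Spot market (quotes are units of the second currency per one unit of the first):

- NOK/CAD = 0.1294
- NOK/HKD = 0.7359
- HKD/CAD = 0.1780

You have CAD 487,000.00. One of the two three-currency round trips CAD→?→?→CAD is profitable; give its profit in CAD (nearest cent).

Profit: CAD 5,984.76

Profitable loop is CAD → NOK → HKD → CAD:
CAD 487,000.00 ÷ 0.1294 = NOK 3,763,523.96
NOK 3,763,523.96 × 0.7359 = HKD 2,769,577.28
HKD 2,769,577.28 × 0.1780 = CAD 492,984.76
Profit = CAD 492,984.76 − CAD 487,000.00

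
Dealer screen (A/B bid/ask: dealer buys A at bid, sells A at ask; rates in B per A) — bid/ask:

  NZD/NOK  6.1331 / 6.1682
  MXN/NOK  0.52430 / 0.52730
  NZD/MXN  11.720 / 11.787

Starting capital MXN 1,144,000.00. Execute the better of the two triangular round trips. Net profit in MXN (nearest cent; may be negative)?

Net result: MXN -4,340.68 (no profitable arbitrage after spreads)

Best loop MXN → NOK → NZD → MXN:
MXN 1,144,000.00 × 0.52430 (sell MXN at bid) = NOK 599,799.20
NOK 599,799.20 ÷ 6.1682 (buy NZD at ask) = NZD 97,240.56
NZD 97,240.56 × 11.720 (sell NZD at bid) = MXN 1,139,659.32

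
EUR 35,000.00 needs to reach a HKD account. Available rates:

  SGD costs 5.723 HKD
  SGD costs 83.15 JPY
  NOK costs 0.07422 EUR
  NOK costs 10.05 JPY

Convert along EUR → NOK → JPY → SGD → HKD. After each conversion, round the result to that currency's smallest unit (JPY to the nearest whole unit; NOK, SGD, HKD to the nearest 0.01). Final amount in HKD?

HKD 326,193.03

EUR 35,000.00 ÷ 0.07422 = NOK 471,571.01
NOK 471,571.01 × 10.05 = JPY 4,739,289
JPY 4,739,289 ÷ 83.15 = SGD 56,996.86
SGD 56,996.86 × 5.723 = HKD 326,193.03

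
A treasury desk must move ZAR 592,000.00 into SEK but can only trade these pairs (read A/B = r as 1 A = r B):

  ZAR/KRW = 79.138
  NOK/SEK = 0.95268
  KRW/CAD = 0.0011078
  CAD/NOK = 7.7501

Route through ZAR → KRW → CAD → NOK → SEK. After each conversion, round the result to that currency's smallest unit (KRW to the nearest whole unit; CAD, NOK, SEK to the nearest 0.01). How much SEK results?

SEK 383,197.32

ZAR 592,000.00 × 79.138 = KRW 46,849,696
KRW 46,849,696 × 0.0011078 = CAD 51,900.09
CAD 51,900.09 × 7.7501 = NOK 402,230.89
NOK 402,230.89 × 0.95268 = SEK 383,197.32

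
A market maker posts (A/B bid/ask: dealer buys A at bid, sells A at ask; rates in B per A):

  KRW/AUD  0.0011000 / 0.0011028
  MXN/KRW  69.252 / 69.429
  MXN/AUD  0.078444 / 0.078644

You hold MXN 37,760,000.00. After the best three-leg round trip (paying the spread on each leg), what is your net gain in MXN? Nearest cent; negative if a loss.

Best loop MXN → AUD → KRW → MXN:
MXN 37,760,000.00 × 0.078444 (sell MXN at bid) = AUD 2,962,045.44
AUD 2,962,045.44 ÷ 0.0011028 (buy KRW at ask) = KRW 2,685,931,665
KRW 2,685,931,665 ÷ 69.429 (buy MXN at ask) = MXN 38,686,019.74

Net profit: MXN 926,019.74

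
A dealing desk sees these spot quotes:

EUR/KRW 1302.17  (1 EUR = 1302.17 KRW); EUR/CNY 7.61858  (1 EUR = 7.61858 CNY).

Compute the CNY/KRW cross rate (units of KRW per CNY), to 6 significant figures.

CNY/KRW = 170.920

1 CNY ÷ 7.61858 = 0.131258 EUR
0.131258 EUR × 1302.17 = 170.92 KRW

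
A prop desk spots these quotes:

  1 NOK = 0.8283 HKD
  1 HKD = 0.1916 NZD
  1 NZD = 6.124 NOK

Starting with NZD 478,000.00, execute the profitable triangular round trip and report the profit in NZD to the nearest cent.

Profitable loop is NZD → HKD → NOK → NZD:
NZD 478,000.00 ÷ 0.1916 = HKD 2,494,780.79
HKD 2,494,780.79 ÷ 0.8283 = NOK 3,011,929.00
NOK 3,011,929.00 ÷ 6.124 = NZD 491,823.81
Profit = NZD 491,823.81 − NZD 478,000.00

Profit: NZD 13,823.81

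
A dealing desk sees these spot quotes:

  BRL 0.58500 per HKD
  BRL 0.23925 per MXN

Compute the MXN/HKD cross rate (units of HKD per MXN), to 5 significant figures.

MXN/HKD = 0.40897

1 MXN × 0.23925 = 0.23925 BRL
0.23925 BRL ÷ 0.58500 = 0.408974 HKD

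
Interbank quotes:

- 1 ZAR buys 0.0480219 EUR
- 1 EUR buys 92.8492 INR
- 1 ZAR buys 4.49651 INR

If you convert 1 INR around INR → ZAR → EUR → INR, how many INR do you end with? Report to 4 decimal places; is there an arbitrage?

Around INR → ZAR → EUR → INR: 1 ÷ 4.49651 × 0.0480219 × 92.8492 = 0.991612
Product < 1; profitable direction is INR → EUR → ZAR → INR.

0.9916 (arbitrage exists)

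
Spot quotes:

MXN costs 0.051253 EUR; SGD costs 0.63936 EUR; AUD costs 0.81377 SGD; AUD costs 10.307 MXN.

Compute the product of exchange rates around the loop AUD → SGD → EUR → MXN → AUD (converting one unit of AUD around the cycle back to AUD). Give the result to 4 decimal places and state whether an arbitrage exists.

Around AUD → SGD → EUR → MXN → AUD: 1 × 0.81377 × 0.63936 ÷ 0.051253 ÷ 10.307 = 0.984908
Product < 1; profitable direction is AUD → MXN → EUR → SGD → AUD.

0.9849 (arbitrage exists)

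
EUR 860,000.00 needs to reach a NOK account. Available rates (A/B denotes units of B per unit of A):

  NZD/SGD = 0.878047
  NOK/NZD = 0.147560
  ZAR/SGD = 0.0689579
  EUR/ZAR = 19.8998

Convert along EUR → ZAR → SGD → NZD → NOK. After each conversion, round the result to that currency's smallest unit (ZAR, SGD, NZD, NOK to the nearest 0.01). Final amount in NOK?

EUR 860,000.00 × 19.8998 = ZAR 17,113,828.00
ZAR 17,113,828.00 × 0.0689579 = SGD 1,180,133.64
SGD 1,180,133.64 ÷ 0.878047 = NZD 1,344,043.82
NZD 1,344,043.82 ÷ 0.147560 = NOK 9,108,456.36

NOK 9,108,456.36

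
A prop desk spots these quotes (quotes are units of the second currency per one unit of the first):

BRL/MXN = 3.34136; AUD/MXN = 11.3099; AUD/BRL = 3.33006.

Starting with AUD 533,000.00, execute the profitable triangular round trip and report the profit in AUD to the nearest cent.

Profitable loop is AUD → MXN → BRL → AUD:
AUD 533,000.00 × 11.3099 = MXN 6,028,176.70
MXN 6,028,176.70 ÷ 3.34136 = BRL 1,804,108.72
BRL 1,804,108.72 ÷ 3.33006 = AUD 541,764.63
Profit = AUD 541,764.63 − AUD 533,000.00

Profit: AUD 8,764.63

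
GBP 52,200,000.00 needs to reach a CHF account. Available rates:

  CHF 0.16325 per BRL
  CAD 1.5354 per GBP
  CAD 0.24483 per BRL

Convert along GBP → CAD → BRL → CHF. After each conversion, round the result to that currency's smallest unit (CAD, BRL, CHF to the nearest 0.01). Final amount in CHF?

CHF 53,441,740.84

GBP 52,200,000.00 × 1.5354 = CAD 80,147,880.00
CAD 80,147,880.00 ÷ 0.24483 = BRL 327,361,352.78
BRL 327,361,352.78 × 0.16325 = CHF 53,441,740.84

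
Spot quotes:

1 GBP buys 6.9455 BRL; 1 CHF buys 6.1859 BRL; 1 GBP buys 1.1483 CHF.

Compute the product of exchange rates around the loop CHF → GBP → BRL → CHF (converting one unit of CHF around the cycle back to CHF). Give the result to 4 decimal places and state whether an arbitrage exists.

0.9778 (arbitrage exists)

Around CHF → GBP → BRL → CHF: 1 ÷ 1.1483 × 6.9455 ÷ 6.1859 = 0.977789
Product < 1; profitable direction is CHF → BRL → GBP → CHF.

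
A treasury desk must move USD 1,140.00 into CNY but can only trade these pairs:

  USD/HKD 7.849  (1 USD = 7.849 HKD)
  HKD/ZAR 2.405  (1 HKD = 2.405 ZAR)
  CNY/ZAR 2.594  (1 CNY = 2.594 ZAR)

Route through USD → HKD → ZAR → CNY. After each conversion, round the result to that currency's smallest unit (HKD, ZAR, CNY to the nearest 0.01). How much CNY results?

CNY 8,295.91

USD 1,140.00 × 7.849 = HKD 8,947.86
HKD 8,947.86 × 2.405 = ZAR 21,519.60
ZAR 21,519.60 ÷ 2.594 = CNY 8,295.91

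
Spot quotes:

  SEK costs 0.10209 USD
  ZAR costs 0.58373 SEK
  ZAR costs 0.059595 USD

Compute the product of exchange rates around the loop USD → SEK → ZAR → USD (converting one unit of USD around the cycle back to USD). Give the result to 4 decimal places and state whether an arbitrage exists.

1.0000 (no arbitrage)

Around USD → SEK → ZAR → USD: 1 ÷ 0.10209 ÷ 0.58373 × 0.059595 = 1.000034
Product ≈ 1 (deviation 0.003%, within rounding noise).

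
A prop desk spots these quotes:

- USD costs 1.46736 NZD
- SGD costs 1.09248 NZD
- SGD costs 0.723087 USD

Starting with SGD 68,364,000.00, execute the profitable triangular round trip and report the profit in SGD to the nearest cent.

Profit: SGD 2,026,448.25

Profitable loop is SGD → NZD → USD → SGD:
SGD 68,364,000.00 × 1.09248 = NZD 74,686,302.72
NZD 74,686,302.72 ÷ 1.46736 = USD 50,898,418.06
USD 50,898,418.06 ÷ 0.723087 = SGD 70,390,448.25
Profit = SGD 70,390,448.25 − SGD 68,364,000.00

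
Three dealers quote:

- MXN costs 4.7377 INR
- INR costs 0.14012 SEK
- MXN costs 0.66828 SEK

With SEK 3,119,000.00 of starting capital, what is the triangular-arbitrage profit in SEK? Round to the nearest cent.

Profit: SEK 20,830.13

Profitable loop is SEK → INR → MXN → SEK:
SEK 3,119,000.00 ÷ 0.14012 = INR 22,259,491.86
INR 22,259,491.86 ÷ 4.7377 = MXN 4,698,375.13
MXN 4,698,375.13 × 0.66828 = SEK 3,139,830.13
Profit = SEK 3,139,830.13 − SEK 3,119,000.00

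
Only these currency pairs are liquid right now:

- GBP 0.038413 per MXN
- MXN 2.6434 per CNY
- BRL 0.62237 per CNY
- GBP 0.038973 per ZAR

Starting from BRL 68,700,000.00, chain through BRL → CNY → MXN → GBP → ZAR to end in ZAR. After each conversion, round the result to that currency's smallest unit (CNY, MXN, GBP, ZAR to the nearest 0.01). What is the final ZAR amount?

ZAR 287,597,668.64

BRL 68,700,000.00 ÷ 0.62237 = CNY 110,384,497.97
CNY 110,384,497.97 × 2.6434 = MXN 291,790,381.93
MXN 291,790,381.93 × 0.038413 = GBP 11,208,543.94
GBP 11,208,543.94 ÷ 0.038973 = ZAR 287,597,668.64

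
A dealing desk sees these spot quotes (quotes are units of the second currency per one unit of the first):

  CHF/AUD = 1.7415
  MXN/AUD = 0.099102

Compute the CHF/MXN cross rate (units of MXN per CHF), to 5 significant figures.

1 CHF × 1.7415 = 1.7415 AUD
1.7415 AUD ÷ 0.099102 = 17.5728 MXN

CHF/MXN = 17.573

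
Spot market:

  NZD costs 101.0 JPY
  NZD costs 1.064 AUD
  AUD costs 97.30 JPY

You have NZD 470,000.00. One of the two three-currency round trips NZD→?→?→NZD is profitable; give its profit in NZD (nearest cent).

Profit: NZD 11,760.24

Profitable loop is NZD → AUD → JPY → NZD:
NZD 470,000.00 × 1.064 = AUD 500,080.00
AUD 500,080.00 × 97.30 = JPY 48,657,784
JPY 48,657,784 ÷ 101.0 = NZD 481,760.24
Profit = NZD 481,760.24 − NZD 470,000.00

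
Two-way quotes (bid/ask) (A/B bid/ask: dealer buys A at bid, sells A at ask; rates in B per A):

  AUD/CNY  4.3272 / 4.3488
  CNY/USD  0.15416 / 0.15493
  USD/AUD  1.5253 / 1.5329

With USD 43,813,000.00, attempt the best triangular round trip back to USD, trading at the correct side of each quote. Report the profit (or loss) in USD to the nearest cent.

Net profit: USD 766,678.48

Best loop USD → AUD → CNY → USD:
USD 43,813,000.00 × 1.5253 (sell USD at bid) = AUD 66,827,968.90
AUD 66,827,968.90 × 4.3272 (sell AUD at bid) = CNY 289,177,987.02
CNY 289,177,987.02 × 0.15416 (sell CNY at bid) = USD 44,579,678.48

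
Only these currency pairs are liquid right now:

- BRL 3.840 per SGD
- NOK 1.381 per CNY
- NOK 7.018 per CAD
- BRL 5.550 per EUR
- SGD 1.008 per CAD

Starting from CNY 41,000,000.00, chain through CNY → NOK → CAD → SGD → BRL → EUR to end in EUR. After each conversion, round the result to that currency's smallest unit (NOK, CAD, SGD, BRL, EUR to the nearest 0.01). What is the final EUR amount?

EUR 5,626,818.99

CNY 41,000,000.00 × 1.381 = NOK 56,621,000.00
NOK 56,621,000.00 ÷ 7.018 = CAD 8,067,968.08
CAD 8,067,968.08 × 1.008 = SGD 8,132,511.82
SGD 8,132,511.82 × 3.840 = BRL 31,228,845.39
BRL 31,228,845.39 ÷ 5.550 = EUR 5,626,818.99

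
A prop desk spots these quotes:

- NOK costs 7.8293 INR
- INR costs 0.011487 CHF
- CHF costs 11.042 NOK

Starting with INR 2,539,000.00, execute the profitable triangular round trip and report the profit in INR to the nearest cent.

Profitable loop is INR → NOK → CHF → INR:
INR 2,539,000.00 ÷ 7.8293 = NOK 324,294.64
NOK 324,294.64 ÷ 11.042 = CHF 29,369.19
CHF 29,369.19 ÷ 0.011487 = INR 2,556,733.15
Profit = INR 2,556,733.15 − INR 2,539,000.00

Profit: INR 17,733.15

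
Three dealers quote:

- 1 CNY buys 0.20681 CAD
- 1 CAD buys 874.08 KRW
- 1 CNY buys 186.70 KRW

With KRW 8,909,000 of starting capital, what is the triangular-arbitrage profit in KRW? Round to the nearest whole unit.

Profit: KRW 292,329

Profitable loop is KRW → CAD → CNY → KRW:
KRW 8,909,000 ÷ 874.08 = CAD 10,192.43
CAD 10,192.43 ÷ 0.20681 = CNY 49,284.03
CNY 49,284.03 × 186.70 = KRW 9,201,329
Profit = KRW 9,201,329 − KRW 8,909,000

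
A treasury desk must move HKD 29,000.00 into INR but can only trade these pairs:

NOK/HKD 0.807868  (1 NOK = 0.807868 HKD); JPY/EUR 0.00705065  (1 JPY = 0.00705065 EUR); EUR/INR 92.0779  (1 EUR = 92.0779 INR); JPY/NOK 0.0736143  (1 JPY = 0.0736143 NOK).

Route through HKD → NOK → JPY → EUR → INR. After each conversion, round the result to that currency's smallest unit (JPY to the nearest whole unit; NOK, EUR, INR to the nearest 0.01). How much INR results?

INR 316,577.63

HKD 29,000.00 ÷ 0.807868 = NOK 35,896.95
NOK 35,896.95 ÷ 0.0736143 = JPY 487,636
JPY 487,636 × 0.00705065 = EUR 3,438.15
EUR 3,438.15 × 92.0779 = INR 316,577.63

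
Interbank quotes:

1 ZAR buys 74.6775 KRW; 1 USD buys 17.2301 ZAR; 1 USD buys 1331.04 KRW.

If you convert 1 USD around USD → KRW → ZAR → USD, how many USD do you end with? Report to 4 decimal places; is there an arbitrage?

Around USD → KRW → ZAR → USD: 1 × 1331.04 ÷ 74.6775 ÷ 17.2301 = 1.034460
Product > 1; profitable direction is USD → KRW → ZAR → USD.

1.0345 (arbitrage exists)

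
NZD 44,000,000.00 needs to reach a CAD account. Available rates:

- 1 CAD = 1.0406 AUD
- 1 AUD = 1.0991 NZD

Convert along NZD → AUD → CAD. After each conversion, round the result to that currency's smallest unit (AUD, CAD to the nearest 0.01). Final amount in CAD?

NZD 44,000,000.00 ÷ 1.0991 = AUD 40,032,754.07
AUD 40,032,754.07 ÷ 1.0406 = CAD 38,470,838.05

CAD 38,470,838.05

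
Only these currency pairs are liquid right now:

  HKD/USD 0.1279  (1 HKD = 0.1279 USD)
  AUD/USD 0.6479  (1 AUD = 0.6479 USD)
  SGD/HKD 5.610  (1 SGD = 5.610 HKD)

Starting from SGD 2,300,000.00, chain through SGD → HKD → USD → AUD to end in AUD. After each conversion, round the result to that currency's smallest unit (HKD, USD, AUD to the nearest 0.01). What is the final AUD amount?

SGD 2,300,000.00 × 5.610 = HKD 12,903,000.00
HKD 12,903,000.00 × 0.1279 = USD 1,650,293.70
USD 1,650,293.70 ÷ 0.6479 = AUD 2,547,142.61

AUD 2,547,142.61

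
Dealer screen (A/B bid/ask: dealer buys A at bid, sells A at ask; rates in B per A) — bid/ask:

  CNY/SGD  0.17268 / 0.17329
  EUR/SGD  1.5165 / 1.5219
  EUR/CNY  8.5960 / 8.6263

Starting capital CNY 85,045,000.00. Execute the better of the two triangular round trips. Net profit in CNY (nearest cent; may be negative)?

Net profit: CNY 1,231,623.58

Best loop CNY → EUR → SGD → CNY:
CNY 85,045,000.00 ÷ 8.6263 (buy EUR at ask) = EUR 9,858,803.89
EUR 9,858,803.89 × 1.5165 (sell EUR at bid) = SGD 14,950,876.10
SGD 14,950,876.10 ÷ 0.17329 (buy CNY at ask) = CNY 86,276,623.58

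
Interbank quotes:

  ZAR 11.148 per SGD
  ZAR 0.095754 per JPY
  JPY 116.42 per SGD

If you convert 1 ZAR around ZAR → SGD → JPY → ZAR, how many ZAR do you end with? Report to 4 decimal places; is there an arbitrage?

Around ZAR → SGD → JPY → ZAR: 1 ÷ 11.148 × 116.42 × 0.095754 = 0.999971
Product ≈ 1 (deviation 0.003%, within rounding noise).

1.0000 (no arbitrage)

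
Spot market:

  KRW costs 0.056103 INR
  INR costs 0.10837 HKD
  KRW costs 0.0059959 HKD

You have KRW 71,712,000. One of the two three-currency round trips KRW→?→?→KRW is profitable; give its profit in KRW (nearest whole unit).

Profit: KRW 1,004,441

Profitable loop is KRW → INR → HKD → KRW:
KRW 71,712,000 × 0.056103 = INR 4,023,258.34
INR 4,023,258.34 × 0.10837 = HKD 436,000.51
HKD 436,000.51 ÷ 0.0059959 = KRW 72,716,441
Profit = KRW 72,716,441 − KRW 71,712,000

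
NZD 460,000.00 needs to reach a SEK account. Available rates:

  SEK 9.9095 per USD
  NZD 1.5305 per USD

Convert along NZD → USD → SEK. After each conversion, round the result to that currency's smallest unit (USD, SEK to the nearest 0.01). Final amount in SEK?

SEK 2,978,353.44

NZD 460,000.00 ÷ 1.5305 = USD 300,555.37
USD 300,555.37 × 9.9095 = SEK 2,978,353.44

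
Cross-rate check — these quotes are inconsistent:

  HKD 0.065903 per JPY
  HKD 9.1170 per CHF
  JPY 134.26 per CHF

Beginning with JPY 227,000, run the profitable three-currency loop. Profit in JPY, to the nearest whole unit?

Profit: JPY 6,898

Profitable loop is JPY → CHF → HKD → JPY:
JPY 227,000 ÷ 134.26 = CHF 1,690.75
CHF 1,690.75 × 9.1170 = HKD 15,414.56
HKD 15,414.56 ÷ 0.065903 = JPY 233,898
Profit = JPY 233,898 − JPY 227,000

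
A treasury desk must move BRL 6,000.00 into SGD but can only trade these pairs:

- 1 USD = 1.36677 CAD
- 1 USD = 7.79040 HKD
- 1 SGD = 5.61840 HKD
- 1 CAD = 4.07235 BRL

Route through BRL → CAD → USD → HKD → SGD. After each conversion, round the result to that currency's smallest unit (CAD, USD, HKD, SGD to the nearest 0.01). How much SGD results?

SGD 1,494.71

BRL 6,000.00 ÷ 4.07235 = CAD 1,473.35
CAD 1,473.35 ÷ 1.36677 = USD 1,077.98
USD 1,077.98 × 7.79040 = HKD 8,397.90
HKD 8,397.90 ÷ 5.61840 = SGD 1,494.71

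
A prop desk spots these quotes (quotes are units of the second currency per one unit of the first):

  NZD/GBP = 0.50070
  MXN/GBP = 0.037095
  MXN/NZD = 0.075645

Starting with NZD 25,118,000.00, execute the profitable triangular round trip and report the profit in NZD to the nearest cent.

Profit: NZD 528,464.23

Profitable loop is NZD → GBP → MXN → NZD:
NZD 25,118,000.00 × 0.50070 = GBP 12,576,582.60
GBP 12,576,582.60 ÷ 0.037095 = MXN 339,037,137.08
MXN 339,037,137.08 × 0.075645 = NZD 25,646,464.23
Profit = NZD 25,646,464.23 − NZD 25,118,000.00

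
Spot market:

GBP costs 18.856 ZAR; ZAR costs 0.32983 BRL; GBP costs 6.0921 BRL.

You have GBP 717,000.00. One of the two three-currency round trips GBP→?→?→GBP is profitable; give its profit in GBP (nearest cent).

Profitable loop is GBP → ZAR → BRL → GBP:
GBP 717,000.00 × 18.856 = ZAR 13,519,752.00
ZAR 13,519,752.00 × 0.32983 = BRL 4,459,219.80
BRL 4,459,219.80 ÷ 6.0921 = GBP 731,967.60
Profit = GBP 731,967.60 − GBP 717,000.00

Profit: GBP 14,967.60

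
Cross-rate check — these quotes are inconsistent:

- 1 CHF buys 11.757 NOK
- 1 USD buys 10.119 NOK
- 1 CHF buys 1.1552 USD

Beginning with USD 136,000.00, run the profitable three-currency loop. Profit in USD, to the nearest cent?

Profit: USD 785.69

Profitable loop is USD → CHF → NOK → USD:
USD 136,000.00 ÷ 1.1552 = CHF 117,728.53
CHF 117,728.53 × 11.757 = NOK 1,384,134.35
NOK 1,384,134.35 ÷ 10.119 = USD 136,785.69
Profit = USD 136,785.69 − USD 136,000.00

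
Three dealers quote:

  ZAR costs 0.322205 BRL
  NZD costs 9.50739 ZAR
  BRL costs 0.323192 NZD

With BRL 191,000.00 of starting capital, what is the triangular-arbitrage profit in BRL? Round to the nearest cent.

Profit: BRL 1,920.86

Profitable loop is BRL → ZAR → NZD → BRL:
BRL 191,000.00 ÷ 0.322205 = ZAR 592,790.30
ZAR 592,790.30 ÷ 9.50739 = NZD 62,350.48
NZD 62,350.48 ÷ 0.323192 = BRL 192,920.86
Profit = BRL 192,920.86 − BRL 191,000.00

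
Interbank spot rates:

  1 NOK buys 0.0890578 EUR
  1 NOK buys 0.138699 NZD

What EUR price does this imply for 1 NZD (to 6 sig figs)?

1 NZD ÷ 0.138699 = 7.20986 NOK
7.20986 NOK × 0.0890578 = 0.642094 EUR

NZD/EUR = 0.642094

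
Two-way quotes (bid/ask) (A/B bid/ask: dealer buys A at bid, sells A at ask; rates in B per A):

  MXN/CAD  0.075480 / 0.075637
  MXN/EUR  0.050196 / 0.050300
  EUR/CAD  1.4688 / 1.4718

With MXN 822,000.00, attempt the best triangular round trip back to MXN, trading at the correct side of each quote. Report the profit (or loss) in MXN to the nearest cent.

Net profit: MXN 16,082.80

Best loop MXN → CAD → EUR → MXN:
MXN 822,000.00 × 0.075480 (sell MXN at bid) = CAD 62,044.56
CAD 62,044.56 ÷ 1.4718 (buy EUR at ask) = EUR 42,155.56
EUR 42,155.56 ÷ 0.050300 (buy MXN at ask) = MXN 838,082.80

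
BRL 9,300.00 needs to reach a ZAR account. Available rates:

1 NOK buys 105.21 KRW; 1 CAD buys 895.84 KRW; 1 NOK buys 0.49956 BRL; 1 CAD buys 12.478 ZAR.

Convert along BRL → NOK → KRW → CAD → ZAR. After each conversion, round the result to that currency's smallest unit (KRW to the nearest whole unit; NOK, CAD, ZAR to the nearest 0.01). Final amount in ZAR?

BRL 9,300.00 ÷ 0.49956 = NOK 18,616.38
NOK 18,616.38 × 105.21 = KRW 1,958,629
KRW 1,958,629 ÷ 895.84 = CAD 2,186.36
CAD 2,186.36 × 12.478 = ZAR 27,281.40

ZAR 27,281.40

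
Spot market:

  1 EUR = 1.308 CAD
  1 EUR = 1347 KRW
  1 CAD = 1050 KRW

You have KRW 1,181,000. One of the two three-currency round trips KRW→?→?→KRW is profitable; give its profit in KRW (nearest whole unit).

Profitable loop is KRW → EUR → CAD → KRW:
KRW 1,181,000 ÷ 1347 = EUR 876.76
EUR 876.76 × 1.308 = CAD 1,146.81
CAD 1,146.81 × 1050 = KRW 1,204,147
Profit = KRW 1,204,147 − KRW 1,181,000

Profit: KRW 23,147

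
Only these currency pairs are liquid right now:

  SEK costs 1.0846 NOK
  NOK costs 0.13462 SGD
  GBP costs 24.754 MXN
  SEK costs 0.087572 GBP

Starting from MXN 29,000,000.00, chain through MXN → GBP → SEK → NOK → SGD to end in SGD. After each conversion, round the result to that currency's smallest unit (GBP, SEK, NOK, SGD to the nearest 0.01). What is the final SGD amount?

SGD 1,953,289.11

MXN 29,000,000.00 ÷ 24.754 = GBP 1,171,527.83
GBP 1,171,527.83 ÷ 0.087572 = SEK 13,377,881.40
SEK 13,377,881.40 × 1.0846 = NOK 14,509,650.17
NOK 14,509,650.17 × 0.13462 = SGD 1,953,289.11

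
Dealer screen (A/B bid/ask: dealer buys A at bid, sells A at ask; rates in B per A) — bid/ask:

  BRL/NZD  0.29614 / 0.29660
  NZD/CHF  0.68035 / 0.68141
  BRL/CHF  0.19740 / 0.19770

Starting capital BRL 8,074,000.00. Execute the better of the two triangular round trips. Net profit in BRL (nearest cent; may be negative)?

Best loop BRL → NZD → CHF → BRL:
BRL 8,074,000.00 × 0.29614 (sell BRL at bid) = NZD 2,391,034.36
NZD 2,391,034.36 × 0.68035 (sell NZD at bid) = CHF 1,626,740.23
CHF 1,626,740.23 ÷ 0.19770 (buy BRL at ask) = BRL 8,228,326.89

Net profit: BRL 154,326.89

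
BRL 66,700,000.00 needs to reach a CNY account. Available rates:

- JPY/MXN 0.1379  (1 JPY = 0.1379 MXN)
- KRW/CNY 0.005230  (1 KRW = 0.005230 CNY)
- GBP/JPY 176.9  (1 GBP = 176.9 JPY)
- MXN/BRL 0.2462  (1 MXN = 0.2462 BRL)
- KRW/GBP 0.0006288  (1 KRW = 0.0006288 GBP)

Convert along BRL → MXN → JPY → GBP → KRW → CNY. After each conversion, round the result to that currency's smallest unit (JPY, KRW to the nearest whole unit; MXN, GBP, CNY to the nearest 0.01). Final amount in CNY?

CNY 92,370,829.15

BRL 66,700,000.00 ÷ 0.2462 = MXN 270,917,952.88
MXN 270,917,952.88 ÷ 0.1379 = JPY 1,964,597,193
JPY 1,964,597,193 ÷ 176.9 = GBP 11,105,693.57
GBP 11,105,693.57 ÷ 0.0006288 = KRW 17,661,726,415
KRW 17,661,726,415 × 0.005230 = CNY 92,370,829.15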